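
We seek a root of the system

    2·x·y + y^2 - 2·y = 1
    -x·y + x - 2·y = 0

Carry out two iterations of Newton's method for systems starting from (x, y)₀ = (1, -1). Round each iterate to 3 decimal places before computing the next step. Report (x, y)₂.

(-0.620, -0.356)

At (1, -1): F = (0.000, 4.000).
Jacobian J = [[2·y, 2·x + 2·y - 2], [-y + 1, -x - 2]].
At the point, J = [[-2.000, -2.000], [2.000, -3.000]] (det J = 10.000).
Solving J·Δ = −F gives Δ = (-0.800, 0.800).
Then the next iterate is (x, y)₁ = (0.200, -0.200).
Round to (0.200, -0.200) and repeat: F = (-0.640, 0.640), J = [[-0.400, -2.000], [1.200, -2.200]].
Δ = (-0.820, -0.156), so (x, y)₂ = (-0.620, -0.356).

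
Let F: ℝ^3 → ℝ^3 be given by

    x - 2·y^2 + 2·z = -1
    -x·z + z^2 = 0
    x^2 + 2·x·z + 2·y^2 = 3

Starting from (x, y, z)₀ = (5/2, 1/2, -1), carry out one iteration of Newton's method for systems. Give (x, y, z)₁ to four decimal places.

(1.5650, 1.1025, -0.4300)

At (5/2, 1/2, -1): F = (1.0000, 3.5000, -1.2500).
Jacobian J = [[1, -4·y, 2], [-z, 0, -x + 2·z], [2·x + 2·z, 4·y, 2·x]].
At the point, J = [[1.0000, -2.0000, 2.0000], [1.0000, 0.0000, -4.5000], [3.0000, 2.0000, 5.0000]] (det J = 50.0000).
Solving J·Δ = −F gives Δ = (-0.9350, 0.6025, 0.5700).
Then the next iterate is (x, y, z)₁ = (1.5650, 1.1025, -0.4300).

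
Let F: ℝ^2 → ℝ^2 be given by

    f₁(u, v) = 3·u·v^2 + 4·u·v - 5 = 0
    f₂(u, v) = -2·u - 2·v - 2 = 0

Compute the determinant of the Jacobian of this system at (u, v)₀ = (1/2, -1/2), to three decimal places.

J = [[3·v^2 + 4·v, 6·u·v + 4·u], [-2, -2]].
At the point, J = [[-1.250, 0.500], [-2.000, -2.000]].
det J = 3.500.

3.500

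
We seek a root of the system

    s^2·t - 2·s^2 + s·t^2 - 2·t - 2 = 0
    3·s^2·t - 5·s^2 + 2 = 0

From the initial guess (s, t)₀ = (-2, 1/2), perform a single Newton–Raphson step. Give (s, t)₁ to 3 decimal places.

(-0.480, -0.273)

At (-2, 1/2): F = (-9.500, -12.000).
Jacobian J = [[2·s·t - 4·s + t^2, s^2 + 2·s·t - 2], [6·s·t - 10·s, 3·s^2]].
At the point, J = [[6.250, 0.000], [14.000, 12.000]] (det J = 75.000).
Solving J·Δ = −F gives Δ = (1.520, -0.773).
Then the next iterate is (s, t)₁ = (-0.480, -0.273).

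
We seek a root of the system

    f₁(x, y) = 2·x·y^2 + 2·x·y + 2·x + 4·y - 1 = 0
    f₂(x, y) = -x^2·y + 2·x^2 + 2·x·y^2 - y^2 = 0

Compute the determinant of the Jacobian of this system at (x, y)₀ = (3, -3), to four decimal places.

J = [[2·y^2 + 2·y + 2, 4·x·y + 2·x + 4], [-2·x·y + 4·x + 2·y^2, -x^2 + 4·x·y - 2·y]].
At the point, J = [[14.0000, -26.0000], [48.0000, -39.0000]].
det J = 702.0000.

702.0000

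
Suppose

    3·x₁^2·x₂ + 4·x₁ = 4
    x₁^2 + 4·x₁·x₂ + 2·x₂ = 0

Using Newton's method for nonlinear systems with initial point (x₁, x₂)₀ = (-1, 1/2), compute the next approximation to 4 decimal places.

At (-1, 1/2): F = (-6.5000, 0.0000).
Jacobian J = [[6·x₁·x₂ + 4, 3·x₁^2], [2·x₁ + 4·x₂, 4·x₁ + 2]].
At the point, J = [[1.0000, 3.0000], [0.0000, -2.0000]] (det J = -2.0000).
Solving J·Δ = −F gives Δ = (6.5000, 0.0000).
Then the next iterate is (x₁, x₂)₁ = (5.5000, 0.5000).

(5.5000, 0.5000)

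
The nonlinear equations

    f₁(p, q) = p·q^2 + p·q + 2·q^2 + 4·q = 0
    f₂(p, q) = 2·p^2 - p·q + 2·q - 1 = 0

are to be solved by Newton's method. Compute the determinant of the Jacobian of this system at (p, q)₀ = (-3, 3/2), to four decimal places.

J = [[q^2 + q, 2·p·q + p + 4·q + 4], [4·p - q, -p + 2]].
At the point, J = [[3.7500, -2.0000], [-13.5000, 5.0000]].
det J = -8.2500.

-8.2500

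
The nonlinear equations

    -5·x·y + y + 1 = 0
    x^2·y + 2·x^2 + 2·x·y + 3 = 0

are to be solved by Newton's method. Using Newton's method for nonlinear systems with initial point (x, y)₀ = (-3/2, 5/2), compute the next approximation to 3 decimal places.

At (-3/2, 5/2): F = (22.250, 5.625).
Jacobian J = [[-5·y, -5·x + 1], [2·x·y + 4·x + 2·y, x^2 + 2·x]].
At the point, J = [[-12.500, 8.500], [-8.500, -0.750]] (det J = 81.625).
Solving J·Δ = −F gives Δ = (0.790, -1.456).
Then the next iterate is (x, y)₁ = (-0.710, 1.044).

(-0.710, 1.044)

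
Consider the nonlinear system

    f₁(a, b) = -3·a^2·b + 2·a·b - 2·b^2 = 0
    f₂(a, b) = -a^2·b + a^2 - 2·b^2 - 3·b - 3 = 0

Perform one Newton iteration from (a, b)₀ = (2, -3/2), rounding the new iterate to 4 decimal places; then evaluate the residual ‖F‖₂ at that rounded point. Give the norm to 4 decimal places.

142.9338

At (2, -3/2): F = (7.5000, 7.0000).
Jacobian J = [[-6·a·b + 2·b, -3·a^2 + 2·a - 4·b], [-2·a·b + 2·a, -a^2 - 4·b - 3]].
At the point, J = [[15.0000, -2.0000], [10.0000, -1.0000]] (det J = 5.0000).
Solving J·Δ = −F gives Δ = (-1.3000, -6.0000).
Then the next iterate is (a, b)₁ = (0.7000, -7.5000).
Re-evaluating at (0.7000, -7.5000): F = (-111.9750, -88.8350), so ‖F‖₂ = 142.9338.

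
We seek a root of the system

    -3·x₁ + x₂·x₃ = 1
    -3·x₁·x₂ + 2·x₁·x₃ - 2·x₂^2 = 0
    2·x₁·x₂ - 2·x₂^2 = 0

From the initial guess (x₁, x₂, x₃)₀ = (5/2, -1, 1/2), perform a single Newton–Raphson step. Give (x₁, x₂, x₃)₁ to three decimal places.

At (5/2, -1, 1/2): F = (-9.000, 8.000, -7.000).
Jacobian J = [[-3, x₃, x₂], [-3·x₂ + 2·x₃, -3·x₁ - 4·x₂, 2·x₁], [2·x₂, 2·x₁ - 4·x₂, 0]].
At the point, J = [[-3.000, 0.500, -1.000], [4.000, -3.500, 5.000], [-2.000, 9.000, 0.000]] (det J = 101.000).
Solving J·Δ = −F gives Δ = (-3.366, 0.030, 1.114).
Then the next iterate is (x₁, x₂, x₃)₁ = (-0.866, -0.970, 1.614).

(-0.866, -0.970, 1.614)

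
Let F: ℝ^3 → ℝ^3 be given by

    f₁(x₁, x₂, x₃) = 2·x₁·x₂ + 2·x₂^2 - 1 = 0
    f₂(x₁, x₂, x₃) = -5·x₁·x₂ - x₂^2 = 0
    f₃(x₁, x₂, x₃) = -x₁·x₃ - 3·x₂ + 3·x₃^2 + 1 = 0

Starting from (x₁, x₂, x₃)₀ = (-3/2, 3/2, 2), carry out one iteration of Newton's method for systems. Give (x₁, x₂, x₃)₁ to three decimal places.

(-0.625, 0.958, 1.157)

At (-3/2, 3/2, 2): F = (-1.000, 9.000, 11.500).
Jacobian J = [[2·x₂, 2·x₁ + 4·x₂, 0], [-5·x₂, -5·x₁ - 2·x₂, 0], [-x₃, -3, -x₁ + 6·x₃]].
At the point, J = [[3.000, 3.000, 0.000], [-7.500, 4.500, 0.000], [-2.000, -3.000, 13.500]] (det J = 486.000).
Solving J·Δ = −F gives Δ = (0.875, -0.542, -0.843).
Then the next iterate is (x₁, x₂, x₃)₁ = (-0.625, 0.958, 1.157).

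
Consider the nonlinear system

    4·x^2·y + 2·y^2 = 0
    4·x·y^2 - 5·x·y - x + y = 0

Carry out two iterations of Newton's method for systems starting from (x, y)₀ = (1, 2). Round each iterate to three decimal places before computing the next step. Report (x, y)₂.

(0.272, 0.831)

At (1, 2): F = (16.000, 7.000).
Jacobian J = [[8·x·y, 4·x^2 + 4·y], [4·y^2 - 5·y - 1, 8·x·y - 5·x + 1]].
At the point, J = [[16.000, 12.000], [5.000, 12.000]] (det J = 132.000).
Solving J·Δ = −F gives Δ = (-0.818, -0.242).
Then the next iterate is (x, y)₁ = (0.182, 1.758).
Round to (0.182, 1.758) and repeat: F = (6.41406, 2.22615), J = [[2.55965, 7.16450], [2.57226, 2.64965]].
Δ = (0.090, -0.927), so (x, y)₂ = (0.272, 0.831).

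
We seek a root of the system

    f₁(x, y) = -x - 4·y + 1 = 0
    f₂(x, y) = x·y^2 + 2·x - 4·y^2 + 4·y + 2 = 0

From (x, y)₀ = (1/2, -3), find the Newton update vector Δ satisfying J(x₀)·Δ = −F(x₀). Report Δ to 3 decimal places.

At (1/2, -3): F = (12.500, -40.500).
Jacobian J = [[-1, -4], [y^2 + 2, 2·x·y - 8·y + 4]].
At the point, J = [[-1.000, -4.000], [11.000, 25.000]] (det J = 19.000).
Solving J·Δ = −F gives Δ = (-7.921, 5.105).

(-7.921, 5.105)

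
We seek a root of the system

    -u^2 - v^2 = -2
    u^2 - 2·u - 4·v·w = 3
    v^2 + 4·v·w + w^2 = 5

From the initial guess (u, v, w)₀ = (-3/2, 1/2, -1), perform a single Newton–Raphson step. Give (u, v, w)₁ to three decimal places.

At (-3/2, 1/2, -1): F = (-0.500, 4.250, -5.750).
Jacobian J = [[-2·u, -2·v, 0], [2·u - 2, -4·w, -4·v], [0, 2·v + 4·w, 4·v + 2·w]].
At the point, J = [[3.000, -1.000, 0.000], [-5.000, 4.000, -2.000], [0.000, -3.000, 0.000]] (det J = -18.000).
Solving J·Δ = −F gives Δ = (-0.472, -1.917, -0.528).
Then the next iterate is (u, v, w)₁ = (-1.972, -1.417, -1.528).

(-1.972, -1.417, -1.528)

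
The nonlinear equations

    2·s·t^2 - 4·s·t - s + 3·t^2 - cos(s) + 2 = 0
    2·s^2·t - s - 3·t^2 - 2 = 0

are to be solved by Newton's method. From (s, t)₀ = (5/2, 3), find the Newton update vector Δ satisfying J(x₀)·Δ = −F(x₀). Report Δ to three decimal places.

At (5/2, 3): F = (42.30114, 6.000).
Jacobian J = [[2·t^2 - 4·t + sin(s) - 1, 4·s·t - 4·s + 6·t], [4·s·t - 1, 2·s^2 - 6·t]].
At the point, J = [[5.59847, 38.000], [29.000, -5.500]] (det J = -1132.79160).
Solving J·Δ = −F gives Δ = (-0.407, -1.053).

(-0.407, -1.053)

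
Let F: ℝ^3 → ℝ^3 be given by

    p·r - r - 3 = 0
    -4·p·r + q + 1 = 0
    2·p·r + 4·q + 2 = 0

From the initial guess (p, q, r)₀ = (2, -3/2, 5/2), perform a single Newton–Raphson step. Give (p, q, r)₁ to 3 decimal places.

At (2, -3/2, 5/2): F = (-0.500, -20.500, 6.000).
Jacobian J = [[r, 0, p - 1], [-4·r, 1, -4·p], [2·r, 4, 2·p]].
At the point, J = [[2.500, 0.000, 1.000], [-10.000, 1.000, -8.000], [5.000, 4.000, 4.000]] (det J = 45.000).
Solving J·Δ = −F gives Δ = (2.356, 0.944, -5.389).
Then the next iterate is (p, q, r)₁ = (4.356, -0.556, -2.889).

(4.356, -0.556, -2.889)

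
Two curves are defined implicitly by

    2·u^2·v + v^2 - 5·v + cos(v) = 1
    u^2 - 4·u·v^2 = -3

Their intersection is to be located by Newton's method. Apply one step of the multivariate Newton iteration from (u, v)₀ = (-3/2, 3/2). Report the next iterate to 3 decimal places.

At (-3/2, 3/2): F = (0.57074, 18.750).
Jacobian J = [[4·u·v, 2·u^2 + 2·v - sin(v) - 5], [2·u - 4·v^2, -8·u·v]].
At the point, J = [[-9.000, 1.50251], [-12.000, 18.000]] (det J = -143.96994).
Solving J·Δ = −F gives Δ = (-0.124, -1.125).
Then the next iterate is (u, v)₁ = (-1.624, 0.375).

(-1.624, 0.375)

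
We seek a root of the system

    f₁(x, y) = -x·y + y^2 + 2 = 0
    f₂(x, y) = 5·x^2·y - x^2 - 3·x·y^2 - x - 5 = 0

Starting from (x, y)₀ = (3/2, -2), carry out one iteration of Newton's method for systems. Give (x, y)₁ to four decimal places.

(1.4608, -0.3779)

At (3/2, -2): F = (9.0000, -49.2500).
Jacobian J = [[-y, -x + 2·y], [10·x·y - 2·x - 3·y^2 - 1, 5·x^2 - 6·x·y]].
At the point, J = [[2.0000, -5.5000], [-46.0000, 29.2500]] (det J = -194.5000).
Solving J·Δ = −F gives Δ = (-0.0392, 1.6221).
Then the next iterate is (x, y)₁ = (1.4608, -0.3779).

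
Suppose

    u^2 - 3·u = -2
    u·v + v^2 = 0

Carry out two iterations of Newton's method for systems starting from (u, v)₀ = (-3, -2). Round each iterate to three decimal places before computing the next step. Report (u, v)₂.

(0.306, -0.866)

At (-3, -2): F = (20.000, 10.000).
Jacobian J = [[2·u - 3, 0], [v, u + 2·v]].
At the point, J = [[-9.000, 0.000], [-2.000, -7.000]] (det J = 63.000).
Solving J·Δ = −F gives Δ = (2.222, 0.794).
Then the next iterate is (u, v)₁ = (-0.778, -1.206).
Round to (-0.778, -1.206) and repeat: F = (4.93928, 2.39270), J = [[-4.556, 0.000], [-1.206, -3.190]].
Δ = (1.084, 0.340), so (u, v)₂ = (0.306, -0.866).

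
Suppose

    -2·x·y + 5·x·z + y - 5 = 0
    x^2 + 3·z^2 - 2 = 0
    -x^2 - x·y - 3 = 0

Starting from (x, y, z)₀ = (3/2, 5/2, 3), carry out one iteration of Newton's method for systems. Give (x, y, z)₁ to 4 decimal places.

(0.6826, -0.5030, 1.6223)

At (3/2, 5/2, 3): F = (12.5000, 27.2500, -9.0000).
Jacobian J = [[-2·y + 5·z, -2·x + 1, 5·x], [2·x, 0, 6·z], [-2·x - y, -x, 0]].
At the point, J = [[10.0000, -2.0000, 7.5000], [3.0000, 0.0000, 18.0000], [-5.5000, -1.5000, 0.0000]] (det J = 434.2500).
Solving J·Δ = −F gives Δ = (-0.8174, -3.0030, -1.3777).
Then the next iterate is (x, y, z)₁ = (0.6826, -0.5030, 1.6223).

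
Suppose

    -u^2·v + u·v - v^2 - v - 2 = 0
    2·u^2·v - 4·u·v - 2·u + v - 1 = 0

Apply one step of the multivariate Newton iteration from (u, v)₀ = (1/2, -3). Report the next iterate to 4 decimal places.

At (1/2, -3): F = (-8.7500, -0.5000).
Jacobian J = [[-2·u·v + v, -u^2 + u - 2·v - 1], [4·u·v - 4·v - 2, 2·u^2 - 4·u + 1]].
At the point, J = [[0.0000, 5.2500], [4.0000, -0.5000]] (det J = -21.0000).
Solving J·Δ = −F gives Δ = (0.3333, 1.6667).
Then the next iterate is (u, v)₁ = (0.8333, -1.3333).

(0.8333, -1.3333)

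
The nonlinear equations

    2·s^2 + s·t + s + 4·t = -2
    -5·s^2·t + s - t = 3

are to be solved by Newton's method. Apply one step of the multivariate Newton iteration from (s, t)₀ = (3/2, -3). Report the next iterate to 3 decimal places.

At (3/2, -3): F = (-8.500, 35.250).
Jacobian J = [[4·s + t + 1, s + 4], [-10·s·t + 1, -5·s^2 - 1]].
At the point, J = [[4.000, 5.500], [46.000, -12.250]] (det J = -302.000).
Solving J·Δ = −F gives Δ = (-0.297, 1.762).
Then the next iterate is (s, t)₁ = (1.203, -1.238).

(1.203, -1.238)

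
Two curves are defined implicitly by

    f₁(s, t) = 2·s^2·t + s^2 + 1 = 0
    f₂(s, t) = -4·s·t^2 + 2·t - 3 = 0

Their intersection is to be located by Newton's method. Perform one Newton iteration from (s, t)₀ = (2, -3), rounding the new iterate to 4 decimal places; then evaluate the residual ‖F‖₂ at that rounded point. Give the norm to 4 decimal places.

24.7625

At (2, -3): F = (-19.0000, -81.0000).
Jacobian J = [[4·s·t + 2·s, 2·s^2], [-4·t^2, -8·s·t + 2]].
At the point, J = [[-20.0000, 8.0000], [-36.0000, 50.0000]] (det J = -712.0000).
Solving J·Δ = −F gives Δ = (-0.4242, 1.3146).
Then the next iterate is (s, t)₁ = (1.5758, -1.6854).
Re-evaluating at (1.5758, -1.6854): F = (-4.887042, -24.275501), so ‖F‖₂ = 24.7625.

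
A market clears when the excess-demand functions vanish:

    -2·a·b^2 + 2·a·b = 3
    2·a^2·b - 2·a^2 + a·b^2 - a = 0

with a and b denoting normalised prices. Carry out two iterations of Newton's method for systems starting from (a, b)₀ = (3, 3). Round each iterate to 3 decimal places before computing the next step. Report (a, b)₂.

(2.270, 1.105)

At (3, 3): F = (-39.000, 60.000).
Jacobian J = [[-2·b^2 + 2·b, -4·a·b + 2·a], [4·a·b - 4·a + b^2 - 1, 2·a^2 + 2·a·b]].
At the point, J = [[-12.000, -30.000], [32.000, 36.000]] (det J = 528.000).
Solving J·Δ = −F gives Δ = (-0.750, -1.000).
Then the next iterate is (a, b)₁ = (2.250, 2.000).
Round to (2.250, 2.000) and repeat: F = (-12.000, 16.875), J = [[-4.000, -13.500], [12.000, 19.125]].
Δ = (0.020, -0.895), so (a, b)₂ = (2.270, 1.105).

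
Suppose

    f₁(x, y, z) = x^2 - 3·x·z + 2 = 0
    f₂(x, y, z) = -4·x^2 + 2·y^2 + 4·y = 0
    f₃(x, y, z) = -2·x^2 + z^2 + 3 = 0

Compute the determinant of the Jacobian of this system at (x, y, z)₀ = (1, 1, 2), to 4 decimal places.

-224.0000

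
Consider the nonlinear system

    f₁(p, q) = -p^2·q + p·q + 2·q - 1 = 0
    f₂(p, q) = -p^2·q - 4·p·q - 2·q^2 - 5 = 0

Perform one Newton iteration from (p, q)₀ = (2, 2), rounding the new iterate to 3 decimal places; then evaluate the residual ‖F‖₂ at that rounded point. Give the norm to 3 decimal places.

8.232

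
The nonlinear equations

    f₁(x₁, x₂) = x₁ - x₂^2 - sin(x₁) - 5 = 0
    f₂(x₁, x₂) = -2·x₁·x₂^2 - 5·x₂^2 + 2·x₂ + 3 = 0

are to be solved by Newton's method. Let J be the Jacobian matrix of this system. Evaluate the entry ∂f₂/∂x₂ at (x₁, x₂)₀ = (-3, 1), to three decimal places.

4.000

∂f₂/∂x₂ = -4·x₁·x₂ - 10·x₂ + 2.
At (-3, 1) this is 4.000.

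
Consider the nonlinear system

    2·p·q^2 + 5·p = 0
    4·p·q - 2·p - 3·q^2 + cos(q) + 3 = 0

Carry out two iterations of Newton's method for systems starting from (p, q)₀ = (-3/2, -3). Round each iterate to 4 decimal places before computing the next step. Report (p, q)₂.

(-0.3113, -1.3259)

At (-3/2, -3): F = (-34.5000, -3.989992).
Jacobian J = [[2·q^2 + 5, 4·p·q], [4·q - 2, 4·p - 6·q - sin(q)]].
At the point, J = [[23.0000, 18.0000], [-14.0000, 12.141120]] (det J = 531.245760).
Solving J·Δ = −F gives Δ = (0.6533, 1.0819).
Then the next iterate is (p, q)₁ = (-0.8467, -1.9181).
Round to (-0.8467, -1.9181) and repeat: F = (-10.463701, -0.188065), J = [[12.358215, 6.496221], [-9.6724, 9.062094]].
Δ = (0.5354, 0.5922), so (p, q)₂ = (-0.3113, -1.3259).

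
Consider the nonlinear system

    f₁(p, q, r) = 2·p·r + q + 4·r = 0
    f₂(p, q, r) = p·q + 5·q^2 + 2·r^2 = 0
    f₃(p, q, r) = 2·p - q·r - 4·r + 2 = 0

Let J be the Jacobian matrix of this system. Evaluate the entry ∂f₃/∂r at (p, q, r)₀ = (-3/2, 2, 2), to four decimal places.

∂f₃/∂r = -q - 4.
At (-3/2, 2, 2) this is -6.0000.

-6.0000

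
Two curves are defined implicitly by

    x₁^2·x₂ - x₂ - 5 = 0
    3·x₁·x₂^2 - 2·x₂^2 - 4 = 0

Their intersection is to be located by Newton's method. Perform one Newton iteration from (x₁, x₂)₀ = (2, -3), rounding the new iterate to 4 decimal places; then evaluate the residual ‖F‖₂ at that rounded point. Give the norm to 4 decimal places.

At (2, -3): F = (-14.0000, 32.0000).
Jacobian J = [[2·x₁·x₂, x₁^2 - 1], [3·x₂^2, 6·x₁·x₂ - 4·x₂]].
At the point, J = [[-12.0000, 3.0000], [27.0000, -24.0000]] (det J = 207.0000).
Solving J·Δ = −F gives Δ = (-1.1594, 0.0290).
Then the next iterate is (x₁, x₂)₁ = (0.8406, -2.9710).
Re-evaluating at (0.8406, -2.9710): F = (-4.128333, 0.605846), so ‖F‖₂ = 4.1726.

4.1726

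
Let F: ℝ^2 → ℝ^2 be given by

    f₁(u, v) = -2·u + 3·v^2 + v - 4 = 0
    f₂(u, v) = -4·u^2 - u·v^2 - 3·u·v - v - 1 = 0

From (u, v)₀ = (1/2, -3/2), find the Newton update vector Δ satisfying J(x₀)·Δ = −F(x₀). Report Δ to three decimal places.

At (1/2, -3/2): F = (0.250, 0.625).
Jacobian J = [[-2, 6·v + 1], [-8·u - v^2 - 3·v, -2·u·v - 3·u - 1]].
At the point, J = [[-2.000, -8.000], [-1.750, -1.000]] (det J = -12.000).
Solving J·Δ = −F gives Δ = (0.396, -0.068).

(0.396, -0.068)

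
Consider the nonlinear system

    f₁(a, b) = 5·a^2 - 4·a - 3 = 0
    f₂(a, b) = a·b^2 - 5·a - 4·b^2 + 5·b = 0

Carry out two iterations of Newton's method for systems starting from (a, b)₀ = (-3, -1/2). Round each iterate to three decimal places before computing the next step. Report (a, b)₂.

At (-3, -1/2): F = (54.000, 10.750).
Jacobian J = [[10·a - 4, 0], [b^2 - 5, 2·a·b - 8·b + 5]].
At the point, J = [[-34.000, 0.000], [-4.750, 12.000]] (det J = -408.000).
Solving J·Δ = −F gives Δ = (1.588, -0.267).
Then the next iterate is (a, b)₁ = (-1.412, -0.767).
Round to (-1.412, -0.767) and repeat: F = (12.61672, 0.04118), J = [[-18.120, 0.000], [-4.41171, 13.30201]].
Δ = (0.696, 0.228), so (a, b)₂ = (-0.716, -0.539).

(-0.716, -0.539)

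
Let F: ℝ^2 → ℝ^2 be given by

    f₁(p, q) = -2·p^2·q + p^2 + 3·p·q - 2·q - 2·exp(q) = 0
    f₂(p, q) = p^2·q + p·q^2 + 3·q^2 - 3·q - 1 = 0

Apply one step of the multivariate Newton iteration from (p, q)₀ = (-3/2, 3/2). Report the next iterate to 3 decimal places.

At (-3/2, 3/2): F = (-23.21338, 1.250).
Jacobian J = [[-4·p·q + 2·p + 3·q, -2·p^2 + 3·p - 2·exp(q) - 2], [2·p·q + q^2, p^2 + 2·p·q + 6·q - 3]].
At the point, J = [[10.500, -19.96338], [-2.250, 3.750]] (det J = -5.54260).
Solving J·Δ = −F gives Δ = (-11.203, -7.055).
Then the next iterate is (p, q)₁ = (-12.703, -5.555).

(-12.703, -5.555)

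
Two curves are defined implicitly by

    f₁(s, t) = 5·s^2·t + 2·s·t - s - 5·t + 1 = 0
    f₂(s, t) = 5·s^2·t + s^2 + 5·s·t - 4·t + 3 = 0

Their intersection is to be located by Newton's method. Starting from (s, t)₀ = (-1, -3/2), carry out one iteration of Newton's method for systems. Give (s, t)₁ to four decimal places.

(-1.0000, 1.0000)

At (-1, -3/2): F = (5.0000, 10.0000).
Jacobian J = [[10·s·t + 2·t - 1, 5·s^2 + 2·s - 5], [10·s·t + 2·s + 5·t, 5·s^2 + 5·s - 4]].
At the point, J = [[11.0000, -2.0000], [5.5000, -4.0000]] (det J = -33.0000).
Solving J·Δ = −F gives Δ = (0.0000, 2.5000).
Then the next iterate is (s, t)₁ = (-1.0000, 1.0000).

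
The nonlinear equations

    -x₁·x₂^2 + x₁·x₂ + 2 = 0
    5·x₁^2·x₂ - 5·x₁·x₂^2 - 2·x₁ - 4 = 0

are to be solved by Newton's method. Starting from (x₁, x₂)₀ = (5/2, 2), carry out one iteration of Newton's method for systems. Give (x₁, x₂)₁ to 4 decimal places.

(2.1667, 1.6889)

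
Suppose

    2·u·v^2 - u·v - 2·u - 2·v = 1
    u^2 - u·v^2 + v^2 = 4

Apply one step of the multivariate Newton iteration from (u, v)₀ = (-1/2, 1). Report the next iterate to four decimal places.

At (-1/2, 1): F = (-2.5000, -2.2500).
Jacobian J = [[2·v^2 - v - 2, 4·u·v - u - 2], [2·u - v^2, -2·u·v + 2·v]].
At the point, J = [[-1.0000, -3.5000], [-2.0000, 3.0000]] (det J = -10.0000).
Solving J·Δ = −F gives Δ = (-1.5375, -0.2750).
Then the next iterate is (u, v)₁ = (-2.0375, 0.7250).

(-2.0375, 0.7250)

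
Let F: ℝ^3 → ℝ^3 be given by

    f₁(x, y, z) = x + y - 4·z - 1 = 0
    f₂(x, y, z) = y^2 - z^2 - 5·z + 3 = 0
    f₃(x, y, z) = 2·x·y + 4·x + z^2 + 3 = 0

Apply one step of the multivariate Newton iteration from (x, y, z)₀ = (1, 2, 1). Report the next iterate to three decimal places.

At (1, 2, 1): F = (-2.000, 1.000, 12.000).
Jacobian J = [[1, 1, -4], [0, 2·y, -2·z - 5], [2·y + 4, 2·x, 2·z]].
At the point, J = [[1.000, 1.000, -4.000], [0.000, 4.000, -7.000], [8.000, 2.000, 2.000]] (det J = 94.000).
Solving J·Δ = −F gives Δ = (-0.574, -2.447, -1.255).
Then the next iterate is (x, y, z)₁ = (0.426, -0.447, -0.255).

(0.426, -0.447, -0.255)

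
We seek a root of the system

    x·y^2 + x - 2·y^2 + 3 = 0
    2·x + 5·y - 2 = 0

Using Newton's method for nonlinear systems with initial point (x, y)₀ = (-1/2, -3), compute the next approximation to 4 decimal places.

(-9.0000, 4.0000)

At (-1/2, -3): F = (-20.0000, -18.0000).
Jacobian J = [[y^2 + 1, 2·x·y - 4·y], [2, 5]].
At the point, J = [[10.0000, 15.0000], [2.0000, 5.0000]] (det J = 20.0000).
Solving J·Δ = −F gives Δ = (-8.5000, 7.0000).
Then the next iterate is (x, y)₁ = (-9.0000, 4.0000).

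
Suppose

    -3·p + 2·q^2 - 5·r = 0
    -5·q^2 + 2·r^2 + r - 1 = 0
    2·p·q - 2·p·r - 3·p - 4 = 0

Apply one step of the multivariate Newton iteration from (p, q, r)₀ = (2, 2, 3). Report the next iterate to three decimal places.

At (2, 2, 3): F = (-13.000, 0.000, -14.000).
Jacobian J = [[-3, 4·q, -5], [0, -10·q, 4·r + 1], [2·q - 2·r - 3, 2·p, -2·p]].
At the point, J = [[-3.000, 8.000, -5.000], [0.000, -20.000, 13.000], [-5.000, 4.000, -4.000]] (det J = -104.000).
Solving J·Δ = −F gives Δ = (-4.038, 2.875, 4.423).
Then the next iterate is (p, q, r)₁ = (-2.038, 4.875, 7.423).

(-2.038, 4.875, 7.423)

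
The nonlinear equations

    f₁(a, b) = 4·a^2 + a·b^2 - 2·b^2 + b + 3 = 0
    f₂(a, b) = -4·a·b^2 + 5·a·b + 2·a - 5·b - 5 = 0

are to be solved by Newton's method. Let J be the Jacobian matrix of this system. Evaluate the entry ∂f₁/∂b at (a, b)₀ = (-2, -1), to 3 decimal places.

∂f₁/∂b = 2·a·b - 4·b + 1.
At (-2, -1) this is 9.000.

9.000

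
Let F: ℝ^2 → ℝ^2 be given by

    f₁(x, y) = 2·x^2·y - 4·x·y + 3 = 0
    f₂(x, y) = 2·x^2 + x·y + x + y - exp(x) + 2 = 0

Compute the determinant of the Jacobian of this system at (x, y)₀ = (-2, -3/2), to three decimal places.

J = [[4·x·y - 4·y, 2·x^2 - 4·x], [4·x + y - exp(x) + 1, x + 1]].
At the point, J = [[18.000, 16.000], [-8.63534, -1.000]].
det J = 120.165.

120.165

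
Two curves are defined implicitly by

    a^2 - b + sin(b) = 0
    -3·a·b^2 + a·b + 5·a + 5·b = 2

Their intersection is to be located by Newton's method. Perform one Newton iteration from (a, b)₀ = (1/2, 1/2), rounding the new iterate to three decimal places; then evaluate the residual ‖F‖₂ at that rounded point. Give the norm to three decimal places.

At (1/2, 1/2): F = (0.22943, 2.875).
Jacobian J = [[2·a, cos(b) - 1], [-3·b^2 + b + 5, -6·a·b + a + 5]].
At the point, J = [[1.000, -0.12242], [4.750, 4.000]] (det J = 4.58148).
Solving J·Δ = −F gives Δ = (-0.277, -0.390).
Then the next iterate is (a, b)₁ = (0.223, 0.110).
Re-evaluating at (0.223, 0.110): F = (0.04951, -0.31856), so ‖F‖₂ = 0.322.

0.322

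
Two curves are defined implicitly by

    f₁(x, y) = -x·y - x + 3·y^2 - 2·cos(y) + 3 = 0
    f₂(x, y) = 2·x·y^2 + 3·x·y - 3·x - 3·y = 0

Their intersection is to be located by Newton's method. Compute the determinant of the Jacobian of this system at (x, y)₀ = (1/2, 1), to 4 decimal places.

-15.3659

J = [[-y - 1, -x + 6·y + 2·sin(y)], [2·y^2 + 3·y - 3, 4·x·y + 3·x - 3]].
At the point, J = [[-2.0000, 7.182942], [2.0000, 0.5000]].
det J = -15.3659.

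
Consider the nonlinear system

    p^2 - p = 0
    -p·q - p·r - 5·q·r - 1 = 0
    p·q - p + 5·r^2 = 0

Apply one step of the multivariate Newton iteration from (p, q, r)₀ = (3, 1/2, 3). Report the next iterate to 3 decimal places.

(1.800, 0.115, 1.568)

At (3, 1/2, 3): F = (6.000, -19.000, 43.500).
Jacobian J = [[2·p - 1, 0, 0], [-q - r, -p - 5·r, -p - 5·q], [q - 1, p, 10·r]].
At the point, J = [[5.000, 0.000, 0.000], [-3.500, -18.000, -5.500], [-0.500, 3.000, 30.000]] (det J = -2617.500).
Solving J·Δ = −F gives Δ = (-1.200, -0.385, -1.432).
Then the next iterate is (p, q, r)₁ = (1.800, 0.115, 1.568).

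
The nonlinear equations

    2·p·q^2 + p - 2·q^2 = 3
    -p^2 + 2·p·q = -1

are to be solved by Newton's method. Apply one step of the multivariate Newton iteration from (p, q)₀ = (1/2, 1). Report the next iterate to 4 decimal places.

(0.5000, -0.7500)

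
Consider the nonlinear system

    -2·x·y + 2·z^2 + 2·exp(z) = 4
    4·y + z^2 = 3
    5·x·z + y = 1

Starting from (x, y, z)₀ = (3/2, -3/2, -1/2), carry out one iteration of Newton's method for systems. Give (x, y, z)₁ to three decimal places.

(3.559, 0.985, 0.688)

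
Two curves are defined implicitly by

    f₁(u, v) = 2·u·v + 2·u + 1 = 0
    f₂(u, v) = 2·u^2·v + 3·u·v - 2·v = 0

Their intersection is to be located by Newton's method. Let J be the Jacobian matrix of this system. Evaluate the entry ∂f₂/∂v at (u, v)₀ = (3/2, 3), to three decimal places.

∂f₂/∂v = 2·u^2 + 3·u - 2.
At (3/2, 3) this is 7.000.

7.000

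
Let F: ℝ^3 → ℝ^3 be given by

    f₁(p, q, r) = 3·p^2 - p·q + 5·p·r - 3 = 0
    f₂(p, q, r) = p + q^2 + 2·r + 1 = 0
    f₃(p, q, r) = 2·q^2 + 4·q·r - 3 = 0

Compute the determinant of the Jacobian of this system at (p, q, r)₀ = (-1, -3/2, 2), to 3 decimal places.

J = [[6·p - q + 5·r, -p, 5·p], [1, 2·q, 2], [0, 4·q + 4·r, 4·q]].
At the point, J = [[5.500, 1.000, -5.000], [1.000, -3.000, 2.000], [0.000, 2.000, -6.000]].
det J = 73.000.

73.000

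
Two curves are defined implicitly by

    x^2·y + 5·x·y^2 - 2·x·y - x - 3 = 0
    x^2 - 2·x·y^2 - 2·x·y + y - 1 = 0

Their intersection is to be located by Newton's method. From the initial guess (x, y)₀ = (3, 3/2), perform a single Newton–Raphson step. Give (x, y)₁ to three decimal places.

(2.610, 0.960)

At (3, 3/2): F = (32.250, -13.000).
Jacobian J = [[2·x·y + 5·y^2 - 2·y - 1, x^2 + 10·x·y - 2·x], [2·x - 2·y^2 - 2·y, -4·x·y - 2·x + 1]].
At the point, J = [[16.250, 48.000], [-1.500, -23.000]] (det J = -301.750).
Solving J·Δ = −F gives Δ = (-0.390, -0.540).
Then the next iterate is (x, y)₁ = (2.610, 0.960).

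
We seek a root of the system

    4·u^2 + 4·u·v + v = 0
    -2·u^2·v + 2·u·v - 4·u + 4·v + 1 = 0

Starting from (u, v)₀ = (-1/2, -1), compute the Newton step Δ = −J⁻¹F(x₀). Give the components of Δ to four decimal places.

At (-1/2, -1): F = (2.0000, 0.5000).
Jacobian J = [[8·u + 4·v, 4·u + 1], [-4·u·v + 2·v - 4, -2·u^2 + 2·u + 4]].
At the point, J = [[-8.0000, -1.0000], [-8.0000, 2.5000]] (det J = -28.0000).
Solving J·Δ = −F gives Δ = (0.1964, 0.4286).

(0.1964, 0.4286)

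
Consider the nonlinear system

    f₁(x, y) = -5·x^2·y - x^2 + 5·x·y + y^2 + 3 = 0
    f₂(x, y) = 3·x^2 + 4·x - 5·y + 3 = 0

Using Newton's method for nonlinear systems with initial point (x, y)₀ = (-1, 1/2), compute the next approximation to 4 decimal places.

(-0.8588, 0.3435)

At (-1, 1/2): F = (-2.7500, -0.5000).
Jacobian J = [[-10·x·y - 2·x + 5·y, -5·x^2 + 5·x + 2·y], [6·x + 4, -5]].
At the point, J = [[9.5000, -9.0000], [-2.0000, -5.0000]] (det J = -65.5000).
Solving J·Δ = −F gives Δ = (0.1412, -0.1565).
Then the next iterate is (x, y)₁ = (-0.8588, 0.3435).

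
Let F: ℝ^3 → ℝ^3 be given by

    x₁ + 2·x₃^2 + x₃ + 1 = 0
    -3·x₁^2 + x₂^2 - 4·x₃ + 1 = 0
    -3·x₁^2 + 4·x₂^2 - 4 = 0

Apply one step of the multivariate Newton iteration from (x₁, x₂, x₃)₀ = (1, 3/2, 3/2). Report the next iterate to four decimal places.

At (1, 3/2, 3/2): F = (8.0000, -5.7500, 2.0000).
Jacobian J = [[1, 0, 4·x₃ + 1], [-6·x₁, 2·x₂, -4], [-6·x₁, 8·x₂, 0]].
At the point, J = [[1.0000, 0.0000, 7.0000], [-6.0000, 3.0000, -4.0000], [-6.0000, 12.0000, 0.0000]] (det J = -330.0000).
Solving J·Δ = −F gives Δ = (-0.4273, -0.3803, -1.0818).
Then the next iterate is (x₁, x₂, x₃)₁ = (0.5727, 1.1197, 0.4182).

(0.5727, 1.1197, 0.4182)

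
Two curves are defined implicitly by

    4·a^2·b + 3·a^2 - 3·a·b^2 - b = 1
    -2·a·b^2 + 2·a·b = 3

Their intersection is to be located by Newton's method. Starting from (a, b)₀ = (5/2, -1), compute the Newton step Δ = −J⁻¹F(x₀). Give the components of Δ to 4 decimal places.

(-8.3542, -1.3611)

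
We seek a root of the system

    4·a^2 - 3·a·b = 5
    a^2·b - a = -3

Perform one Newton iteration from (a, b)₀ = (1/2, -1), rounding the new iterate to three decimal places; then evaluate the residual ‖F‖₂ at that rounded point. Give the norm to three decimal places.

At (1/2, -1): F = (-2.500, 2.250).
Jacobian J = [[8·a - 3·b, -3·a], [2·a·b - 1, a^2]].
At the point, J = [[7.000, -1.500], [-2.000, 0.250]] (det J = -1.250).
Solving J·Δ = −F gives Δ = (2.200, 8.600).
Then the next iterate is (a, b)₁ = (2.700, 7.600).
Re-evaluating at (2.700, 7.600): F = (-37.400, 55.704), so ‖F‖₂ = 67.095.

67.095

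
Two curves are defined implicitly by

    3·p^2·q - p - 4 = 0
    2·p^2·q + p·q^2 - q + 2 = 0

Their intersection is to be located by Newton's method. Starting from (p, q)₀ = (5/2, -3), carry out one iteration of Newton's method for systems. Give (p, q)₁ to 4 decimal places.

(1.7661, -1.4538)

At (5/2, -3): F = (-62.7500, -10.0000).
Jacobian J = [[6·p·q - 1, 3·p^2], [4·p·q + q^2, 2·p^2 + 2·p·q - 1]].
At the point, J = [[-46.0000, 18.7500], [-21.0000, -3.5000]] (det J = 554.7500).
Solving J·Δ = −F gives Δ = (-0.7339, 1.5462).
Then the next iterate is (p, q)₁ = (1.7661, -1.4538).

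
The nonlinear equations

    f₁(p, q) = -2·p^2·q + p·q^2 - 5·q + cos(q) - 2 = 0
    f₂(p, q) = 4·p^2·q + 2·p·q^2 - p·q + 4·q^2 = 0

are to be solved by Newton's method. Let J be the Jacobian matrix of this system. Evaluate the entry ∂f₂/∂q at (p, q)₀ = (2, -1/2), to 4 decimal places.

∂f₂/∂q = 4·p^2 + 4·p·q - p + 8·q.
At (2, -1/2) this is 6.0000.

6.0000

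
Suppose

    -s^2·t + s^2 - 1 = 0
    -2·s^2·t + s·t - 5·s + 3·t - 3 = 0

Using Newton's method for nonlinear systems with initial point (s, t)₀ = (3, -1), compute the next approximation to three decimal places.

At (3, -1): F = (17.000, -6.000).
Jacobian J = [[-2·s·t + 2·s, -s^2], [-4·s·t + t - 5, -2·s^2 + s + 3]].
At the point, J = [[12.000, -9.000], [6.000, -12.000]] (det J = -90.000).
Solving J·Δ = −F gives Δ = (-2.867, -1.933).
Then the next iterate is (s, t)₁ = (0.133, -2.933).

(0.133, -2.933)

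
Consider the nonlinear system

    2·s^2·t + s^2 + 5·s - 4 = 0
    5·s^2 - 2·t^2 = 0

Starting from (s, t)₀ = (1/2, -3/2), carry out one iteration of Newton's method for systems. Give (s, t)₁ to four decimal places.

(1.1694, -1.5161)

At (1/2, -3/2): F = (-2.0000, -3.2500).
Jacobian J = [[4·s·t + 2·s + 5, 2·s^2], [10·s, -4·t]].
At the point, J = [[3.0000, 0.5000], [5.0000, 6.0000]] (det J = 15.5000).
Solving J·Δ = −F gives Δ = (0.6694, -0.0161).
Then the next iterate is (s, t)₁ = (1.1694, -1.5161).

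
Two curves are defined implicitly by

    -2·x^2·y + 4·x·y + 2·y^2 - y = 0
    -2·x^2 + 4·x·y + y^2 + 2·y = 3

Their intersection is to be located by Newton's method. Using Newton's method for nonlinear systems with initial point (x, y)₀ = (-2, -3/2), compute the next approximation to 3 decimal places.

At (-2, -3/2): F = (30.000, 0.250).
Jacobian J = [[-4·x·y + 4·y, -2·x^2 + 4·x + 4·y - 1], [-4·x + 4·y, 4·x + 2·y + 2]].
At the point, J = [[-18.000, -23.000], [2.000, -9.000]] (det J = 208.000).
Solving J·Δ = −F gives Δ = (1.270, 0.310).
Then the next iterate is (x, y)₁ = (-0.730, -1.190).

(-0.730, -1.190)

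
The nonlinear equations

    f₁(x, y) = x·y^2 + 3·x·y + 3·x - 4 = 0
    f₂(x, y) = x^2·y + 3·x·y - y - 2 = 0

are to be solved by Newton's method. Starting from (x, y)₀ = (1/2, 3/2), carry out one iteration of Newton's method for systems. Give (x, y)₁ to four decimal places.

At (1/2, 3/2): F = (0.8750, -0.8750).
Jacobian J = [[y^2 + 3·y + 3, 2·x·y + 3·x], [2·x·y + 3·y, x^2 + 3·x - 1]].
At the point, J = [[9.7500, 3.0000], [6.0000, 0.7500]] (det J = -10.6875).
Solving J·Δ = −F gives Δ = (0.3070, -1.2895).
Then the next iterate is (x, y)₁ = (0.8070, 0.2105).

(0.8070, 0.2105)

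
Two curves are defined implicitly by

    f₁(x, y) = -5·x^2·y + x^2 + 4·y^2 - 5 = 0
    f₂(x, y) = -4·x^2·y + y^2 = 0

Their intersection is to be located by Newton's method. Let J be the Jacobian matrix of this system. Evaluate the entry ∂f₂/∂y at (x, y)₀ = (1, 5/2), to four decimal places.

1.0000

∂f₂/∂y = -4·x^2 + 2·y.
At (1, 5/2) this is 1.0000.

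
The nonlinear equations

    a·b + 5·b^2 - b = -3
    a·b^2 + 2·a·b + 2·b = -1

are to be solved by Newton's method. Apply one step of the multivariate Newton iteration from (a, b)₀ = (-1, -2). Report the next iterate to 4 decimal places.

(4.2500, -1.2500)

At (-1, -2): F = (27.0000, -3.0000).
Jacobian J = [[b, a + 10·b - 1], [b^2 + 2·b, 2·a·b + 2·a + 2]].
At the point, J = [[-2.0000, -22.0000], [0.0000, 4.0000]] (det J = -8.0000).
Solving J·Δ = −F gives Δ = (5.2500, 0.7500).
Then the next iterate is (a, b)₁ = (4.2500, -1.2500).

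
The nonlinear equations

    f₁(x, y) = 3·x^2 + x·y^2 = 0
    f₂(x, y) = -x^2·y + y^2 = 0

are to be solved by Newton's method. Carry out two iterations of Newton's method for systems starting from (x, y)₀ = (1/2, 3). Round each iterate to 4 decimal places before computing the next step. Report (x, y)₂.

At (1/2, 3): F = (5.2500, 8.2500).
Jacobian J = [[6·x + y^2, 2·x·y], [-2·x·y, -x^2 + 2·y]].
At the point, J = [[12.0000, 3.0000], [-3.0000, 5.7500]] (det J = 78.0000).
Solving J·Δ = −F gives Δ = (-0.0697, -1.4712).
Then the next iterate is (x, y)₁ = (0.4303, 1.5288).
Round to (0.4303, 1.5288) and repeat: F = (1.561184, 2.054160), J = [[4.919029, 1.315685], [-1.315685, 2.872442]].
Δ = (-0.1123, -0.7666), so (x, y)₂ = (0.3180, 0.7622).

(0.3180, 0.7622)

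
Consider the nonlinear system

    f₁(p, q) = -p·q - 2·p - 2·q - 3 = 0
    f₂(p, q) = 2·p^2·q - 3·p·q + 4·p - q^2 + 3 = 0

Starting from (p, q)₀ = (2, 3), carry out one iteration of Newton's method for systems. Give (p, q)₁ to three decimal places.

(0.875, -0.344)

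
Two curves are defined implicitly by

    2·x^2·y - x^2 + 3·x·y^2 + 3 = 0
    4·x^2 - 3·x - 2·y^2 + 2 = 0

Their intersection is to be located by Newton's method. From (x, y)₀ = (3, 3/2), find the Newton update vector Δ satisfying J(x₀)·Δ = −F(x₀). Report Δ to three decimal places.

At (3, 3/2): F = (41.250, 24.500).
Jacobian J = [[4·x·y - 2·x + 3·y^2, 2·x^2 + 6·x·y], [8·x - 3, -4·y]].
At the point, J = [[18.750, 45.000], [21.000, -6.000]] (det J = -1057.500).
Solving J·Δ = −F gives Δ = (-1.277, -0.385).

(-1.277, -0.385)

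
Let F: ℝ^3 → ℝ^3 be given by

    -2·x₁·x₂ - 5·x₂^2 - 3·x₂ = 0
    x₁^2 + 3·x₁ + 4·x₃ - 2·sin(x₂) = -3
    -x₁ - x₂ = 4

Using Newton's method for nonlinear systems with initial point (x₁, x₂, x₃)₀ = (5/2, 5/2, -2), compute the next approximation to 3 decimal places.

(-6.277, 2.277, 13.755)

At (5/2, 5/2, -2): F = (-51.250, 7.55306, -9.000).
Jacobian J = [[-2·x₂, -2·x₁ - 10·x₂ - 3, 0], [2·x₁ + 3, -2·cos(x₂), 4], [-1, -1, 0]].
At the point, J = [[-5.000, -33.000, 0.000], [8.000, 1.60229, 4.000], [-1.000, -1.000, 0.000]] (det J = 112.000).
Solving J·Δ = −F gives Δ = (-8.777, -0.223, 15.755).
Then the next iterate is (x₁, x₂, x₃)₁ = (-6.277, 2.277, 13.755).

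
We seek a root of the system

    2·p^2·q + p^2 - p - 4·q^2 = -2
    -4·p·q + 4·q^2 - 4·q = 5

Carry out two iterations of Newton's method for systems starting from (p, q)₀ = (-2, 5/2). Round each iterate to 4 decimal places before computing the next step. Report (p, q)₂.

At (-2, 5/2): F = (3.0000, 30.0000).
Jacobian J = [[4·p·q + 2·p - 1, 2·p^2 - 8·q], [-4·q, -4·p + 8·q - 4]].
At the point, J = [[-25.0000, -12.0000], [-10.0000, 24.0000]] (det J = -720.0000).
Solving J·Δ = −F gives Δ = (0.6000, -1.0000).
Then the next iterate is (p, q)₁ = (-1.4000, 1.5000).
Round to (-1.4000, 1.5000) and repeat: F = (2.2400, 6.4000), J = [[-12.2000, -8.0800], [-6.0000, 13.6000]].
Δ = (0.3833, -0.3015), so (p, q)₂ = (-1.0167, 1.1985).

(-1.0167, 1.1985)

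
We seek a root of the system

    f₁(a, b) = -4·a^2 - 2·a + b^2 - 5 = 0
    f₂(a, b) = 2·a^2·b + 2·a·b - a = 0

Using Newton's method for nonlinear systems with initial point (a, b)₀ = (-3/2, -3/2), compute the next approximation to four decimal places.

At (-3/2, -3/2): F = (-8.7500, -0.7500).
Jacobian J = [[-8·a - 2, 2·b], [4·a·b + 2·b - 1, 2·a^2 + 2·a]].
At the point, J = [[10.0000, -3.0000], [5.0000, 1.5000]] (det J = 30.0000).
Solving J·Δ = −F gives Δ = (0.5125, -1.2083).
Then the next iterate is (a, b)₁ = (-0.9875, -2.7083).

(-0.9875, -2.7083)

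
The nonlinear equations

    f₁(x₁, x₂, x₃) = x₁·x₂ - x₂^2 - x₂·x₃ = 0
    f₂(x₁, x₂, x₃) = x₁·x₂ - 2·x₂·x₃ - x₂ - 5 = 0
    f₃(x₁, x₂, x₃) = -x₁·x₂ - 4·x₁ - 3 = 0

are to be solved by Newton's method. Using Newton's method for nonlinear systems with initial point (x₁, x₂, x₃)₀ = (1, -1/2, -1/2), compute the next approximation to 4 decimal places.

At (1, -1/2, -1/2): F = (-1.0000, -5.5000, -6.5000).
Jacobian J = [[x₂, x₁ - 2·x₂ - x₃, -x₂], [x₂, x₁ - 2·x₃ - 1, -2·x₂], [-x₂ - 4, -x₁, 0]].
At the point, J = [[-0.5000, 2.5000, 0.5000], [-0.5000, 1.0000, 1.0000], [-3.5000, -1.0000, 0.0000]] (det J = -7.2500).
Solving J·Δ = −F gives Δ = (-1.5517, -1.0690, 5.7931).
Then the next iterate is (x₁, x₂, x₃)₁ = (-0.5517, -1.5690, 5.2931).

(-0.5517, -1.5690, 5.2931)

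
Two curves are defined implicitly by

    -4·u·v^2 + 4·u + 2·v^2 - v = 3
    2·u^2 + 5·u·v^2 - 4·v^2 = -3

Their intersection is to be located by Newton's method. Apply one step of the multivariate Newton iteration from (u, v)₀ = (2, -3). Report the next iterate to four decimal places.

At (2, -3): F = (-46.0000, 65.0000).
Jacobian J = [[-4·v^2 + 4, -8·u·v + 4·v - 1], [4·u + 5·v^2, 10·u·v - 8·v]].
At the point, J = [[-32.0000, 35.0000], [53.0000, -36.0000]] (det J = -703.0000).
Solving J·Δ = −F gives Δ = (-0.8805, 0.5092).
Then the next iterate is (u, v)₁ = (1.1195, -2.4908).

(1.1195, -2.4908)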